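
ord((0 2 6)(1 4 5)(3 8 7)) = 3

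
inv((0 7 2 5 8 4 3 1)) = (0 1 3 4 8 5 2 7)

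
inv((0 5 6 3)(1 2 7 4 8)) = (0 3 6 5)(1 8 4 7 2)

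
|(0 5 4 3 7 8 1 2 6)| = 9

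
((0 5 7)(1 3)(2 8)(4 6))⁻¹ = (0 7 5)(1 3)(2 8)(4 6)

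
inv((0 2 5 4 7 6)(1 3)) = (0 6 7 4 5 2)(1 3)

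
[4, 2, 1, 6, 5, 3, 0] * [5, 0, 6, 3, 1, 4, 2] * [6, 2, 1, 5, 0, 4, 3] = [2, 3, 6, 1, 0, 5, 4]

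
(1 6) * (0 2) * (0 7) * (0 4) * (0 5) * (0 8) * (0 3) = (0 2 7 4 5 8 3)(1 6)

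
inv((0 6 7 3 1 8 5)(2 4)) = (0 5 8 1 3 7 6)(2 4)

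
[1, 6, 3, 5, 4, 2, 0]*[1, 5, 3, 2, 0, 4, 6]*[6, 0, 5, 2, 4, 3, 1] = [3, 1, 5, 4, 6, 2, 0]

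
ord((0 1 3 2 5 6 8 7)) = 8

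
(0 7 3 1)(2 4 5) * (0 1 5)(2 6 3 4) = (0 7 4)(3 5 6)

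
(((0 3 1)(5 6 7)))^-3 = ()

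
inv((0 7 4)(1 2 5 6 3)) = (0 4 7)(1 3 6 5 2)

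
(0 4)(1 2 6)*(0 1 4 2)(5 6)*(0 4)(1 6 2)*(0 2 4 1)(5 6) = (2 6)(4 5)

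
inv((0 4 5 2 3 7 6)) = (0 6 7 3 2 5 4)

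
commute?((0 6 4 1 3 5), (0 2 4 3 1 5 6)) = no:(0 6 4 1 3 5)*(0 2 4 3 1 5 6) = (2 4 5)(3 6), (0 2 4 3 1 5 6)*(0 6 4 1 3 5) = (0 2 1)(4 5)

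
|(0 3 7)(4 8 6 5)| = 12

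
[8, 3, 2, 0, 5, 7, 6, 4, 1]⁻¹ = [3, 8, 2, 1, 7, 4, 6, 5, 0]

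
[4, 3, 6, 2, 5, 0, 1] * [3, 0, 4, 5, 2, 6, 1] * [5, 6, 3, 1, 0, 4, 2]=[3, 4, 6, 0, 2, 1, 5]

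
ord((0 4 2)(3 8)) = 6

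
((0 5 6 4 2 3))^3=(0 4)(2 5)(3 6)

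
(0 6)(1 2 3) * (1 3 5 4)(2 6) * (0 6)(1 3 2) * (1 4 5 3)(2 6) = (0 4 1)(2 3 6)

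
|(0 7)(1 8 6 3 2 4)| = 6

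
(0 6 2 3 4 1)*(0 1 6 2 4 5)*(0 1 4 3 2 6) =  (0 6 3 5 1 4)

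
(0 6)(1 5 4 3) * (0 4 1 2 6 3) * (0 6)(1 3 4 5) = (0 4 6 5 3 2)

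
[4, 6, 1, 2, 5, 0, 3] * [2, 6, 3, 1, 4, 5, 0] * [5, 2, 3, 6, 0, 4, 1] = [0, 5, 1, 6, 4, 3, 2]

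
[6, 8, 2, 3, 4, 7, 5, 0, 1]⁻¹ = [7, 8, 2, 3, 4, 6, 0, 5, 1]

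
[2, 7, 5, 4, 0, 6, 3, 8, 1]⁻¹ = [4, 8, 0, 6, 3, 2, 5, 1, 7]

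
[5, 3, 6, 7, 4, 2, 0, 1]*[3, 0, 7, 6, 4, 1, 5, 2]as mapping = [0→1, 1→6, 2→5, 3→2, 4→4, 5→7, 6→3, 7→0]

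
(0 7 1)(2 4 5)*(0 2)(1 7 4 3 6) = (0 4 5)(1 2 3 6)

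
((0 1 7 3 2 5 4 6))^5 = (0 5 7 6 2 1 4 3)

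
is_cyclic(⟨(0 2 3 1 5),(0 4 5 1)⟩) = no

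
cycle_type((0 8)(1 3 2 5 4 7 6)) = 2.7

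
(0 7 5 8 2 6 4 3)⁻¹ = (0 3 4 6 2 8 5 7)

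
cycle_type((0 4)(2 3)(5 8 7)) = 2^2.3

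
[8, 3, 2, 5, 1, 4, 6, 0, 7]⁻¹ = [7, 4, 2, 1, 5, 3, 6, 8, 0]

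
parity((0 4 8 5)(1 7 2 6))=even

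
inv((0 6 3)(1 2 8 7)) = (0 3 6)(1 7 8 2)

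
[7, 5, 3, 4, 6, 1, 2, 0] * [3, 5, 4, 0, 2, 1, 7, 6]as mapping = [0→6, 1→1, 2→0, 3→2, 4→7, 5→5, 6→4, 7→3]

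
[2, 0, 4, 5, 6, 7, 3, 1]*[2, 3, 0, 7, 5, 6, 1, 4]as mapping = [0→0, 1→2, 2→5, 3→6, 4→1, 5→4, 6→7, 7→3]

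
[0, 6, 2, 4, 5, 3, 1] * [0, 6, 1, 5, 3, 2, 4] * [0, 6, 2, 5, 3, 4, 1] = [0, 3, 6, 5, 2, 4, 1] 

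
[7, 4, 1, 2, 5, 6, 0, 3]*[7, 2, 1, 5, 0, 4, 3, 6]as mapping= [0→6, 1→0, 2→2, 3→1, 4→4, 5→3, 6→7, 7→5]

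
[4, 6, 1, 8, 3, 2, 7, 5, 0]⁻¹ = [8, 2, 5, 4, 0, 7, 1, 6, 3]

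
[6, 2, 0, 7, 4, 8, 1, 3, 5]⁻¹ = [2, 6, 1, 7, 4, 8, 0, 3, 5]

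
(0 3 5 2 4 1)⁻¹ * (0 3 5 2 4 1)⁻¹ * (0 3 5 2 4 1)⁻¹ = (0 2)(1 5)(3 4)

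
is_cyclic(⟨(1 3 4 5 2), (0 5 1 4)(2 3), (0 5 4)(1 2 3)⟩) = no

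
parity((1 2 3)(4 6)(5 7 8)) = odd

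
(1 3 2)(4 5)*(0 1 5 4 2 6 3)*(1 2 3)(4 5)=(0 2 4 5 3 6 1)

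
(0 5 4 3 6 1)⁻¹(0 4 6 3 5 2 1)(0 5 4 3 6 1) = (0 5 3 1 6 4 2)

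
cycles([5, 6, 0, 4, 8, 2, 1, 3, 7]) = (0 5 2)(1 6)(3 4 8 7)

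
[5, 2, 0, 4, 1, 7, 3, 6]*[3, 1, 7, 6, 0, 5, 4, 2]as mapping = [0→5, 1→7, 2→3, 3→0, 4→1, 5→2, 6→6, 7→4]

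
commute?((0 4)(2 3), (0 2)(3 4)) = yes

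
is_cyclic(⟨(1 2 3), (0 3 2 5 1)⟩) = no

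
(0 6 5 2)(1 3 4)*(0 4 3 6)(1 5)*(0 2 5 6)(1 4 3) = (0 2 3 1)(4 6)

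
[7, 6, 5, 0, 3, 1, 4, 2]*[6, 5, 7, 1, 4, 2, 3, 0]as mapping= [0→0, 1→3, 2→2, 3→6, 4→1, 5→5, 6→4, 7→7]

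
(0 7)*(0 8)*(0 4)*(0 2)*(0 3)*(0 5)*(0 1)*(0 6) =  (0 7 8 4 2 3 5 1 6)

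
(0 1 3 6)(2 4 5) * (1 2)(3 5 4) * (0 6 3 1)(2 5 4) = (0 5)(1 4 2)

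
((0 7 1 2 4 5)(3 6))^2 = (0 1 4)(2 5 7)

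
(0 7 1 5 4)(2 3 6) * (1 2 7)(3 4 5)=(0 1 3 6 7 2 4)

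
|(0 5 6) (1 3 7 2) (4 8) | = 12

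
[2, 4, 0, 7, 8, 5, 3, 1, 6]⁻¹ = [2, 7, 0, 6, 1, 5, 8, 3, 4]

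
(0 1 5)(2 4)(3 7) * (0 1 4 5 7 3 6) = (0 4 2 5 1 7 6)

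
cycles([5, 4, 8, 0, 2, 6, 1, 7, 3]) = (0 5 6 1 4 2 8 3)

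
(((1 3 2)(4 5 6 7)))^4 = (1 3 2)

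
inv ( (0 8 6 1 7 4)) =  (0 4 7 1 6 8)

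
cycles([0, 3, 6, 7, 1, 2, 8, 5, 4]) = (1 3 7 5 2 6 8 4)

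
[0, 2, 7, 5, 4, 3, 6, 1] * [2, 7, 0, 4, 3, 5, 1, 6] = [2, 0, 6, 5, 3, 4, 1, 7]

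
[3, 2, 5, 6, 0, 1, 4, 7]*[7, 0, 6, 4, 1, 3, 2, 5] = [4, 6, 3, 2, 7, 0, 1, 5]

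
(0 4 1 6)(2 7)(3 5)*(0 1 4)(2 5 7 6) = (1 2 6)(3 7 5)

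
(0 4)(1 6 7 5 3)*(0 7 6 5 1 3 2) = (0 4 7 1 5 2)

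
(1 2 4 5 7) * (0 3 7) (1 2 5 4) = (0 3 7 2 1 5) 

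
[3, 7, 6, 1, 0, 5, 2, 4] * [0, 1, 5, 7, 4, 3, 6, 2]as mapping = [0→7, 1→2, 2→6, 3→1, 4→0, 5→3, 6→5, 7→4]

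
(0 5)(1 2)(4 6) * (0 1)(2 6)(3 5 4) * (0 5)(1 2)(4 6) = (0 6 3)(1 4)(2 5)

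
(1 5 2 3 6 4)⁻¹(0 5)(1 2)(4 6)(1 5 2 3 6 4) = (0 2)(1 4)(3 5)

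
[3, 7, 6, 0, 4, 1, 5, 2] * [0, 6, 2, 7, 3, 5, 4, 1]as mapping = [0→7, 1→1, 2→4, 3→0, 4→3, 5→6, 6→5, 7→2]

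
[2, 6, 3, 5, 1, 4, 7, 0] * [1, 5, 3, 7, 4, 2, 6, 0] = [3, 6, 7, 2, 5, 4, 0, 1]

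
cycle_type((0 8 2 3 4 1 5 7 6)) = 9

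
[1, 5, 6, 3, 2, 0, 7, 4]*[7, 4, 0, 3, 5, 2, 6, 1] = [4, 2, 6, 3, 0, 7, 1, 5]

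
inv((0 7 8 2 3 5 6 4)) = (0 4 6 5 3 2 8 7)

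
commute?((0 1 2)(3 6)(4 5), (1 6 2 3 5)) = no:(0 1 2)(3 6)(4 5)*(1 6 2 3 5) = (0 6 5 4 1 3 2), (1 6 2 3 5)*(0 1 2)(3 6)(4 5) = (0 1 3 4 5 2 6)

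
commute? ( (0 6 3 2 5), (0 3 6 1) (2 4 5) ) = no: (0 6 3 2 5) * (0 3 6 1) (2 4 5) = (0 1) (3 4 5), (0 3 6 1) (2 4 5) * (0 6 3 2 5) = (0 2 4) (1 6) 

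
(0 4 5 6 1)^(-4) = (0 4 5 6 1)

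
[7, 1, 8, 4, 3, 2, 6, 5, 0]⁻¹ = [8, 1, 5, 4, 3, 7, 6, 0, 2]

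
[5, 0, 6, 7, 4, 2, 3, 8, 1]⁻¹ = [1, 8, 5, 6, 4, 0, 2, 3, 7]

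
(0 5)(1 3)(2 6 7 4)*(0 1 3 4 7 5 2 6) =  (0 2)(1 4 6 5)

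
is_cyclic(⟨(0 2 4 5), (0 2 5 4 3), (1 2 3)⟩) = no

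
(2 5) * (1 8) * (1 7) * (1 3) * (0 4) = (0 4)(1 8 7 3)(2 5)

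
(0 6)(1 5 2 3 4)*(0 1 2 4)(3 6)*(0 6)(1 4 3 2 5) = (0 2)(3 6 4 5)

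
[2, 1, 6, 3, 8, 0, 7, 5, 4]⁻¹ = [5, 1, 0, 3, 8, 7, 2, 6, 4]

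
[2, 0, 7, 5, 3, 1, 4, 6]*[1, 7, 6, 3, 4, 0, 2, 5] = [6, 1, 5, 0, 3, 7, 4, 2]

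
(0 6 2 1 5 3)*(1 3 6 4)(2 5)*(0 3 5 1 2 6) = (0 4 2 5)(1 6)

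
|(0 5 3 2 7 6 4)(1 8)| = 14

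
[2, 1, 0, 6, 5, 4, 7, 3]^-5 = [2, 1, 0, 6, 5, 4, 7, 3]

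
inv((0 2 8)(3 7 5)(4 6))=(0 8 2)(3 5 7)(4 6)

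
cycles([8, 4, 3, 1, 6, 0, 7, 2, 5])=(0 8 5)(1 4 6 7 2 3)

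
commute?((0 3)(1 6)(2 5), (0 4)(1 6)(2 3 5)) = no:(0 3)(1 6)(2 5) * (0 4)(1 6)(2 3 5) = (0 5 3 4), (0 4)(1 6)(2 3 5) * (0 3)(1 6)(2 5) = (0 4 3 2)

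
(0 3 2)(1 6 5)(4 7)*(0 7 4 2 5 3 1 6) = (0 1)(2 7)(3 5 6)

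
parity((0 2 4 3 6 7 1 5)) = odd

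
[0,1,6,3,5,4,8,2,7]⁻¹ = [0,1,7,3,5,4,2,8,6]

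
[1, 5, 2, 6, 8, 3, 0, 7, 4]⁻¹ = [6, 0, 2, 5, 8, 1, 3, 7, 4]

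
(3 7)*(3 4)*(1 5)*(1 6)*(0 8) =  (0 8) (1 5 6) (3 7 4) 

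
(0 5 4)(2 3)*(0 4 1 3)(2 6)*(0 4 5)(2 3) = (1 2 4 5)(3 6)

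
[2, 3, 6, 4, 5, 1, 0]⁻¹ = [6, 5, 0, 1, 3, 4, 2]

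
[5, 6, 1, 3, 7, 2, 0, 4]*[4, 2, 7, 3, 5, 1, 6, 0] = [1, 6, 2, 3, 0, 7, 4, 5]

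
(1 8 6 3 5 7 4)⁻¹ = (1 4 7 5 3 6 8)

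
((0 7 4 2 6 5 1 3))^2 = (0 4 6 1)(2 5 3 7)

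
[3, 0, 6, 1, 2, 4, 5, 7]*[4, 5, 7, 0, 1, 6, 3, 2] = [0, 4, 3, 5, 7, 1, 6, 2]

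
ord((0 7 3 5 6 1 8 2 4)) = 9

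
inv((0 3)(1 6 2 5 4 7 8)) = (0 3)(1 8 7 4 5 2 6)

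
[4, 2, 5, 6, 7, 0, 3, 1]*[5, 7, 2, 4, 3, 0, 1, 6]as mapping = [0→3, 1→2, 2→0, 3→1, 4→6, 5→5, 6→4, 7→7]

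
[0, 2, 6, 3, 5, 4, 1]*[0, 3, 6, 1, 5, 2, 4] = [0, 6, 4, 1, 2, 5, 3]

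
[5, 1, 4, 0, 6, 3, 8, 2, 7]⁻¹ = [3, 1, 7, 5, 2, 0, 4, 8, 6]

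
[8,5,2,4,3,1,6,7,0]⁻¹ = [8,5,2,4,3,1,6,7,0]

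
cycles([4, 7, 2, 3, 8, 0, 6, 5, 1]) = (0 4 8 1 7 5)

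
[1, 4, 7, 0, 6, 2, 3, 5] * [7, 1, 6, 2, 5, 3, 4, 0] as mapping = [0→1, 1→5, 2→0, 3→7, 4→4, 5→6, 6→2, 7→3] 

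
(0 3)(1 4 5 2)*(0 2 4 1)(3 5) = (0 5 4 3 2)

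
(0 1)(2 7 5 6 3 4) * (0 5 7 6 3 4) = (0 1 5 3)(2 6 4)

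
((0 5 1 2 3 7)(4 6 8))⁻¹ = (0 7 3 2 1 5)(4 8 6)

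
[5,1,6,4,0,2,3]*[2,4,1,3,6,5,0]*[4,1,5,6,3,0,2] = [0,3,4,2,5,1,6]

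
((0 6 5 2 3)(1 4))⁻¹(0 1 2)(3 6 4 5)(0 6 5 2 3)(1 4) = (0 5 1 2)(3 6 4)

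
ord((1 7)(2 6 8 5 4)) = 10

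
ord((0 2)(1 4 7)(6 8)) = 6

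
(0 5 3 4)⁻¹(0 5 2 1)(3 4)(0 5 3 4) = (0 4)(1 5 3 2)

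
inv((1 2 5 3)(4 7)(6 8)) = (1 3 5 2)(4 7)(6 8)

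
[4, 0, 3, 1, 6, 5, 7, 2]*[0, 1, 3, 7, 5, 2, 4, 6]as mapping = [0→5, 1→0, 2→7, 3→1, 4→4, 5→2, 6→6, 7→3]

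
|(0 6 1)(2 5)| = 6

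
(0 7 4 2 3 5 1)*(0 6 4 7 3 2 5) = (0 3)(1 6 4 5)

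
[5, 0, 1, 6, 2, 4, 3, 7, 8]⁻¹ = [1, 2, 4, 6, 5, 0, 3, 7, 8]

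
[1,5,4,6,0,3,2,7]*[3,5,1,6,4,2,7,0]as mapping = [0→5,1→2,2→4,3→7,4→3,5→6,6→1,7→0]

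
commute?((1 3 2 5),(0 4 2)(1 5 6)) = no:(1 3 2 5)*(0 4 2)(1 5 6) = (0 4 2 6 1 3),(0 4 2)(1 5 6)*(1 3 2 5) = (0 4 5 6 3 2)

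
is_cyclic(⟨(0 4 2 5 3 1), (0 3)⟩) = no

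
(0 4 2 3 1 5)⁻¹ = (0 5 1 3 2 4)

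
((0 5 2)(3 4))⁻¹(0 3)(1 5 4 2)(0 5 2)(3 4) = (0 1 2 3)(4 5)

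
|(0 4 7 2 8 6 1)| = 7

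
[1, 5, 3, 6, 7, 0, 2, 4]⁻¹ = [5, 0, 6, 2, 7, 1, 3, 4]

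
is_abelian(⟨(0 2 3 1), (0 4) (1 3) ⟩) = no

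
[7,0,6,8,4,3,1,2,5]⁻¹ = [1,6,7,5,4,8,2,0,3]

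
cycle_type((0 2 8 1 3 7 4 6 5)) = 9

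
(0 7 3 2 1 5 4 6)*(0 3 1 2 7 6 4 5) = (0 6 3 7 1)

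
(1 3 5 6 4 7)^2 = (1 5 4)(3 6 7)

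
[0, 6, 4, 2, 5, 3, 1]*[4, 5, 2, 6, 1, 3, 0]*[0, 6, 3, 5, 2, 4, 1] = [2, 0, 6, 3, 5, 1, 4]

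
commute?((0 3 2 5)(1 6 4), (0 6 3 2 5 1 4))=no:(0 3 2 5)(1 6 4)*(0 6 3 2 5 1 4)=(0 2 1 3 5 6), (0 6 3 2 5 1 4)*(0 3 2 5)(1 6 4)=(0 4 3 5 6 2)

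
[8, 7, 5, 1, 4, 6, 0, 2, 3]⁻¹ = [6, 3, 7, 8, 4, 2, 5, 1, 0]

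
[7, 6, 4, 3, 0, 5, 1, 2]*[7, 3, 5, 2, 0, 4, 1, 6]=[6, 1, 0, 2, 7, 4, 3, 5]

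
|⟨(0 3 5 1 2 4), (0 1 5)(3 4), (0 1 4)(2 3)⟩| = 720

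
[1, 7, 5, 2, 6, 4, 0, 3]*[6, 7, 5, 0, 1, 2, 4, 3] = [7, 3, 2, 5, 4, 1, 6, 0]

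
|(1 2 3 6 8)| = 5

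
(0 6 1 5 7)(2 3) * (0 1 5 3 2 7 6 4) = (0 4)(1 3 7)(5 6)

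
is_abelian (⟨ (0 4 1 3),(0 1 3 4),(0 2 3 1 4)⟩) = no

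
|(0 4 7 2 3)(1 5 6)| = 15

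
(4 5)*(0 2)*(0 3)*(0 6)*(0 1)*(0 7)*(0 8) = (0 2 3 6 1 7 8)(4 5)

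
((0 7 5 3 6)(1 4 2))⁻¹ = (0 6 3 5 7)(1 2 4)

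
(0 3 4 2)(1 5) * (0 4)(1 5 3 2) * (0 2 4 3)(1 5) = (0 4 5 1)(2 3)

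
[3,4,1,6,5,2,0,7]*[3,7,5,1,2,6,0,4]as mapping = [0→1,1→2,2→7,3→0,4→6,5→5,6→3,7→4]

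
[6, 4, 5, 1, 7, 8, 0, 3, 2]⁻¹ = [6, 3, 8, 7, 1, 2, 0, 4, 5]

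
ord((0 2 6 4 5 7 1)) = 7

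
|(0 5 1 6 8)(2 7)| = 10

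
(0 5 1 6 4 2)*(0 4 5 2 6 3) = (0 2 4 6 5 1 3)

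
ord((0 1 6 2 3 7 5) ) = 7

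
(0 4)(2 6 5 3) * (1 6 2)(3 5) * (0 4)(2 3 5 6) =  (1 2 3)(5 6)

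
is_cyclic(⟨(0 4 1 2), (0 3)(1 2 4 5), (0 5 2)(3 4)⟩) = no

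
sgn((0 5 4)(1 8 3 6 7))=1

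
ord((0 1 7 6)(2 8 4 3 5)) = 20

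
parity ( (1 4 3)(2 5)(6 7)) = even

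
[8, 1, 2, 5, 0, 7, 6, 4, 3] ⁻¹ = [4, 1, 2, 8, 7, 3, 6, 5, 0] 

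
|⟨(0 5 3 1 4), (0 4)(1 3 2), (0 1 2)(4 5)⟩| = 720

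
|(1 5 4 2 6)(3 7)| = 10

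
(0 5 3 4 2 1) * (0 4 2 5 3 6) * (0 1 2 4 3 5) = (0 5 6 1 3 4)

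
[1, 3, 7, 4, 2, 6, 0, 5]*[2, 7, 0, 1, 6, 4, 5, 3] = [7, 1, 3, 6, 0, 5, 2, 4]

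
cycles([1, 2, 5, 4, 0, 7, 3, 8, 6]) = (0 1 2 5 7 8 6 3 4) 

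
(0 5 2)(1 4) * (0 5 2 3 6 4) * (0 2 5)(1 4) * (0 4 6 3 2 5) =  (1 5 2 4 6)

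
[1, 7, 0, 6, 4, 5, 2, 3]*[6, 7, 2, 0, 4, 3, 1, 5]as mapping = [0→7, 1→5, 2→6, 3→1, 4→4, 5→3, 6→2, 7→0]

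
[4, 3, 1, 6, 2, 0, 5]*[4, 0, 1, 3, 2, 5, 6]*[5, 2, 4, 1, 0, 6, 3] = [4, 1, 5, 3, 2, 0, 6]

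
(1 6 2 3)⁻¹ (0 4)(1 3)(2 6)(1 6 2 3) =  (0 4)(1 6)(2 3)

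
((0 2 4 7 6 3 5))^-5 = (0 4 6 5 2 7 3)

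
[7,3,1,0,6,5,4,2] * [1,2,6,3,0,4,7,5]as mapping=[0→5,1→3,2→2,3→1,4→7,5→4,6→0,7→6]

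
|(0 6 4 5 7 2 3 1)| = 8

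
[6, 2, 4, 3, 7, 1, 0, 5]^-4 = [0, 2, 4, 3, 7, 1, 6, 5]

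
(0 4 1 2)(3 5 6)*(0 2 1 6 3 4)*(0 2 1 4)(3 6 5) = (0 2 1 4 5 6)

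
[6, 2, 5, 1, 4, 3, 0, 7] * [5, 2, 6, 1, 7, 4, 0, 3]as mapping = [0→0, 1→6, 2→4, 3→2, 4→7, 5→1, 6→5, 7→3]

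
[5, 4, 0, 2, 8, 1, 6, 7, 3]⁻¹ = [2, 5, 3, 8, 1, 0, 6, 7, 4]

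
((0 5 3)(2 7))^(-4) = (0 3 5)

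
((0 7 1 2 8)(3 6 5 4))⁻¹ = (0 8 2 1 7)(3 4 5 6)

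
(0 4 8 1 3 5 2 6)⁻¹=(0 6 2 5 3 1 8 4)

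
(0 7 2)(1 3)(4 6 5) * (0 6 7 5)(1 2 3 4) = (0 5 1 4 7 3 2 6)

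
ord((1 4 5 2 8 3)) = 6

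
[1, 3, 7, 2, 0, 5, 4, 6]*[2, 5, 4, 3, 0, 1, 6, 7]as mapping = [0→5, 1→3, 2→7, 3→4, 4→2, 5→1, 6→0, 7→6]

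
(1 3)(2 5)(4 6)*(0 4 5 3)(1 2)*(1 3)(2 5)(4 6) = (0 6 2 1)(3 5)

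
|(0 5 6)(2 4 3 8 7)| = 15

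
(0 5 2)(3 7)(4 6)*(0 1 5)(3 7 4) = (1 5 2)(3 4 6)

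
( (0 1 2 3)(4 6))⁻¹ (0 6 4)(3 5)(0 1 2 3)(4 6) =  (0 5)(1 4 6)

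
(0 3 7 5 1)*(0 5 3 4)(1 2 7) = (0 4)(1 5 2 7 3)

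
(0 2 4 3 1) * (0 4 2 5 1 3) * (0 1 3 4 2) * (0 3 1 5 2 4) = (0 2 3)(1 4 5)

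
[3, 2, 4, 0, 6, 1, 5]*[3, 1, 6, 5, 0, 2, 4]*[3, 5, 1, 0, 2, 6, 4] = [6, 4, 3, 0, 2, 5, 1]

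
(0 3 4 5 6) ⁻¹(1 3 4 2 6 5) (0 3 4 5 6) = (0 6 1 4 5 2) 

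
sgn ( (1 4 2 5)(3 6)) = 1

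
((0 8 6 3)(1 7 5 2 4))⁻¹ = (0 3 6 8)(1 4 2 5 7)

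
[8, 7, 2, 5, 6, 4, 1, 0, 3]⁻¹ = [7, 6, 2, 8, 5, 3, 4, 1, 0]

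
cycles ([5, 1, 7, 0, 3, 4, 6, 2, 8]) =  (0 5 4 3)(2 7)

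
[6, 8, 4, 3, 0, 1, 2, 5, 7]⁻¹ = [4, 5, 6, 3, 2, 7, 0, 8, 1]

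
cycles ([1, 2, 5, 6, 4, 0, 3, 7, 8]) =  (0 1 2 5)(3 6)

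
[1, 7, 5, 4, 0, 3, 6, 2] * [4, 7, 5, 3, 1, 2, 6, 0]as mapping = [0→7, 1→0, 2→2, 3→1, 4→4, 5→3, 6→6, 7→5]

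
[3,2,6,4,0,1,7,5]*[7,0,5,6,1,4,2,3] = [6,5,2,1,7,0,3,4]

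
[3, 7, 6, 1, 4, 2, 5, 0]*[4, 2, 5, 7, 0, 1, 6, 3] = [7, 3, 6, 2, 0, 5, 1, 4]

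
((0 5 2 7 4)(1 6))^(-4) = (0 5 2 7 4)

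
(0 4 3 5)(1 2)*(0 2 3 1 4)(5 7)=(1 3 7 5 2 4)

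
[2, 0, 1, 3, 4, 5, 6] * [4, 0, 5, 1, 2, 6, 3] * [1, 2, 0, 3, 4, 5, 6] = [5, 4, 1, 2, 0, 6, 3]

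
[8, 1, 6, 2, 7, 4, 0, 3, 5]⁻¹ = [6, 1, 3, 7, 5, 8, 2, 4, 0]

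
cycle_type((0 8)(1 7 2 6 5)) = 2.5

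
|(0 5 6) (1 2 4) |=3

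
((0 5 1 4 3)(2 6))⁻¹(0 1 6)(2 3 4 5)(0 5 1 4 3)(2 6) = (0 3 1 6)(2 5 4)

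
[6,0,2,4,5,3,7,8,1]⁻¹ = [1,8,2,5,3,4,0,6,7]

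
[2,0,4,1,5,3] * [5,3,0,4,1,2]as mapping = [0→0,1→5,2→1,3→3,4→2,5→4]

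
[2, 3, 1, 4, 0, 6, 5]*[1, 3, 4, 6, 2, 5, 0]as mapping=[0→4, 1→6, 2→3, 3→2, 4→1, 5→0, 6→5]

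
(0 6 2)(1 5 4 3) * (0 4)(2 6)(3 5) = (0 2 4 5)(1 3)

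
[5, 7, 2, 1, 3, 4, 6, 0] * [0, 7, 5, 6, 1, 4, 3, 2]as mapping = [0→4, 1→2, 2→5, 3→7, 4→6, 5→1, 6→3, 7→0]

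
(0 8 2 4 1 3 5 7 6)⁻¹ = (0 6 7 5 3 1 4 2 8)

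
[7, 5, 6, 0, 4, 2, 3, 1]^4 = [2, 3, 7, 5, 4, 0, 1, 6]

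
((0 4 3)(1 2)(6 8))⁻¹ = (0 3 4)(1 2)(6 8)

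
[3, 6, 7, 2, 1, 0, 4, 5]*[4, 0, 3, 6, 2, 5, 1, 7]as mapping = [0→6, 1→1, 2→7, 3→3, 4→0, 5→4, 6→2, 7→5]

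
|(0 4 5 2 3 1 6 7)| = 8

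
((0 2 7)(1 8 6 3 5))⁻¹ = (0 7 2)(1 5 3 6 8)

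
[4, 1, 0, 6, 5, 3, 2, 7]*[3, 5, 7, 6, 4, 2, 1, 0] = [4, 5, 3, 1, 2, 6, 7, 0]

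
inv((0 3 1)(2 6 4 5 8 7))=(0 1 3)(2 7 8 5 4 6)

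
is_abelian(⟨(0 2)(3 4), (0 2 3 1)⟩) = no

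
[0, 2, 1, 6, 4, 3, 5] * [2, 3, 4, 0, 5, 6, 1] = [2, 4, 3, 1, 5, 0, 6]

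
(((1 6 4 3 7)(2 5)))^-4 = (1 6 4 3 7)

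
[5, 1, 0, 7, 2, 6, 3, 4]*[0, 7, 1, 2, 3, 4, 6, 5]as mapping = [0→4, 1→7, 2→0, 3→5, 4→1, 5→6, 6→2, 7→3]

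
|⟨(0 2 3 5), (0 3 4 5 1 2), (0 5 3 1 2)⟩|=720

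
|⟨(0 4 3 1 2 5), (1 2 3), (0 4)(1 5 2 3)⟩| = 720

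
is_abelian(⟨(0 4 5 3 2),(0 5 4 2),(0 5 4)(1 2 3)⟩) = no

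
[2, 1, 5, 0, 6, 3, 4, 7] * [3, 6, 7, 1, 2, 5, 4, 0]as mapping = [0→7, 1→6, 2→5, 3→3, 4→4, 5→1, 6→2, 7→0]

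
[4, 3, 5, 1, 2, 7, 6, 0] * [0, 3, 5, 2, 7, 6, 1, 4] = [7, 2, 6, 3, 5, 4, 1, 0]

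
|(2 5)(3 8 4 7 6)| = 10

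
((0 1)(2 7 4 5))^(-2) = (2 4)(5 7)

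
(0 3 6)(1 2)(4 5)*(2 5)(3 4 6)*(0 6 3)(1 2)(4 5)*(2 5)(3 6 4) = (0 2 5 6 4 1 3)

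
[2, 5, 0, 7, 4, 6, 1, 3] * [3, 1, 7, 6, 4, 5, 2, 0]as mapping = [0→7, 1→5, 2→3, 3→0, 4→4, 5→2, 6→1, 7→6]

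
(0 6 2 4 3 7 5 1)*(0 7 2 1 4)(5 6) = (0 5 4 3 2)(1 7 6)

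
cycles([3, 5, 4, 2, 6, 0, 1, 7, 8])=(0 3 2 4 6 1 5)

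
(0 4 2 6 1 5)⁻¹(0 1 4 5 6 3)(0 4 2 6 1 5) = (0 1 3 4 5 2)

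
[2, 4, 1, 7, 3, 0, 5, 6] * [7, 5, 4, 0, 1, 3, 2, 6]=[4, 1, 5, 6, 0, 7, 3, 2]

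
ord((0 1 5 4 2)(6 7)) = 10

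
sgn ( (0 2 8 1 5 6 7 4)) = -1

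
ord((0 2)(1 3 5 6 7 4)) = 6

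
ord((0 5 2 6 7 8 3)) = 7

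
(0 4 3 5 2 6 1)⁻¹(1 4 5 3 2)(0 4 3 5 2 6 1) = (0 3 2 5 6)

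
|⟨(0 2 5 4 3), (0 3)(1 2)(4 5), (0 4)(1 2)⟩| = 720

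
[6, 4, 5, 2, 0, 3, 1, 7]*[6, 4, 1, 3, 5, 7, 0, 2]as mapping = [0→0, 1→5, 2→7, 3→1, 4→6, 5→3, 6→4, 7→2]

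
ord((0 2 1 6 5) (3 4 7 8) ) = 20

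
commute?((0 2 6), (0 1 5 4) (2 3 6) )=no:(0 2 6)*(0 1 5 4) (2 3 6)=(0 3 6 1 5 4), (0 1 5 4) (2 3 6)*(0 2 6)=(0 1 5 4 2 3) 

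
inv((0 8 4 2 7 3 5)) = (0 5 3 7 2 4 8)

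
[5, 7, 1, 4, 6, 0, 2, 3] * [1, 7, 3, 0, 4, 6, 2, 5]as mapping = [0→6, 1→5, 2→7, 3→4, 4→2, 5→1, 6→3, 7→0]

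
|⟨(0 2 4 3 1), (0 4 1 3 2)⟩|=60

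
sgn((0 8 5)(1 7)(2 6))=1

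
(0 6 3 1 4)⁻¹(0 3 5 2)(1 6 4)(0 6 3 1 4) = (0 4 3)(1 5 2 6)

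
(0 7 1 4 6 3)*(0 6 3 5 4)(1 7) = (0 1)(3 6 5 4)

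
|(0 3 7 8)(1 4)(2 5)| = 4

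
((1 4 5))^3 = ()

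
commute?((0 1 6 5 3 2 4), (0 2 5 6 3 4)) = no:(0 1 6 5 3 2 4) * (0 2 5 6 3 4) = (0 1 3 5 4 2), (0 2 5 6 3 4) * (0 1 6 5 3 2 4) = (0 4 1 6 2 3)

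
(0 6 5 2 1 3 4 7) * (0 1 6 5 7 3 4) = (0 5 2 6 7 1 4 3)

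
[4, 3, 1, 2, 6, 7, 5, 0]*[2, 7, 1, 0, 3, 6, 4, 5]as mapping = [0→3, 1→0, 2→7, 3→1, 4→4, 5→5, 6→6, 7→2]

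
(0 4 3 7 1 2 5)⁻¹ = (0 5 2 1 7 3 4)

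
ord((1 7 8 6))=4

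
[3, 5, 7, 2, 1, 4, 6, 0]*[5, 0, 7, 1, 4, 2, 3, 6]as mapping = [0→1, 1→2, 2→6, 3→7, 4→0, 5→4, 6→3, 7→5]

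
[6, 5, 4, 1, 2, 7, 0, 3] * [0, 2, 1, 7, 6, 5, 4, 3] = [4, 5, 6, 2, 1, 3, 0, 7]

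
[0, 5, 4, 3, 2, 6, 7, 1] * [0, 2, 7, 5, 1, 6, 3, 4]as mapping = [0→0, 1→6, 2→1, 3→5, 4→7, 5→3, 6→4, 7→2]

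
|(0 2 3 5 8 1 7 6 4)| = 9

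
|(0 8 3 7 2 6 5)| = 7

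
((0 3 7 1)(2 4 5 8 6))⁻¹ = (0 1 7 3)(2 6 8 5 4)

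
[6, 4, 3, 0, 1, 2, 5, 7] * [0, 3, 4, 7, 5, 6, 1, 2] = [1, 5, 7, 0, 3, 4, 6, 2]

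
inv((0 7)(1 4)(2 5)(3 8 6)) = (0 7)(1 4)(2 5)(3 6 8)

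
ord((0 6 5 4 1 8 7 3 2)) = 9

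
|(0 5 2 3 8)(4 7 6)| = 15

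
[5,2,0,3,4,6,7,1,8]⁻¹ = [2,7,1,3,4,0,5,6,8]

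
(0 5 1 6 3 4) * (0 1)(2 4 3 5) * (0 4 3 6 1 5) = (0 2 3 6)(4 5)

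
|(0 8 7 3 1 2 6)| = 7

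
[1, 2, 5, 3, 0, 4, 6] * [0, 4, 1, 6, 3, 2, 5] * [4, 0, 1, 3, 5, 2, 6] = [5, 0, 1, 6, 4, 3, 2]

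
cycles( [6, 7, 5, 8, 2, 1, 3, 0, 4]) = (0 6 3 8 4 2 5 1 7)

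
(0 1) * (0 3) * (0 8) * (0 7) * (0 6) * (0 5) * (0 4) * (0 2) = (0 1 3 8 7 6 5 4 2)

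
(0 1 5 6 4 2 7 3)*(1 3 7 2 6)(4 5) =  (0 3)(1 4 6 5)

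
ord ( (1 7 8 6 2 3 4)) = 7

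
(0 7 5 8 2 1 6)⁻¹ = (0 6 1 2 8 5 7)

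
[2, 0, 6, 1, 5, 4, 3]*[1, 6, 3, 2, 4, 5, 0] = [3, 1, 0, 6, 5, 4, 2]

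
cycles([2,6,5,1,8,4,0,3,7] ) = (0 2 5 4 8 7 3 1 6)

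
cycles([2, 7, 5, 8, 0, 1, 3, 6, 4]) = (0 2 5 1 7 6 3 8 4)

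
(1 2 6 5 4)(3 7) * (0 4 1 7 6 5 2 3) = (0 4 7)(1 3 6 2 5)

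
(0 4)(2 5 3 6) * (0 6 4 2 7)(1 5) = (0 2 1 5 3 4 6 7)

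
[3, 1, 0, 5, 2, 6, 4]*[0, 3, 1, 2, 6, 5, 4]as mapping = [0→2, 1→3, 2→0, 3→5, 4→1, 5→4, 6→6]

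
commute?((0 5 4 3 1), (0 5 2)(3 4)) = no:(0 5 4 3 1)*(0 5 2)(3 4) = (0 2)(1 5 3), (0 5 2)(3 4)*(0 5 4 3 1) = (0 4 1)(2 5)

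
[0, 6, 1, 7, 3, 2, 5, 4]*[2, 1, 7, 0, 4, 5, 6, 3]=[2, 6, 1, 3, 0, 7, 5, 4]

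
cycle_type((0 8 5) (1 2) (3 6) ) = 2^2.3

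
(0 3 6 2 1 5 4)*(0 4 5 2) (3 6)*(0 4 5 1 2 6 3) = (0 3) (1 6 4 5) 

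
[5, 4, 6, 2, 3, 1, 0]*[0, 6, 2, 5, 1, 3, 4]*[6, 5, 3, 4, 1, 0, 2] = [4, 5, 1, 3, 0, 2, 6]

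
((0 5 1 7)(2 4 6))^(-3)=(0 5 1 7)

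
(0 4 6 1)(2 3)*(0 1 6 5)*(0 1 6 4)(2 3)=(1 6 4 5)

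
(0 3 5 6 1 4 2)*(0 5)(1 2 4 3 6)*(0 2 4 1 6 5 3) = (0 5 6 4 1)(2 3)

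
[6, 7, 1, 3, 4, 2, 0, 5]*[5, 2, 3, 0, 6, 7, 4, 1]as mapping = [0→4, 1→1, 2→2, 3→0, 4→6, 5→3, 6→5, 7→7]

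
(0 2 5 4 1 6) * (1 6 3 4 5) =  (0 2 1 3 4 6)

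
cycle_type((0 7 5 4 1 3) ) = 6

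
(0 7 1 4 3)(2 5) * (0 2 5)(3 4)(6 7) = (0 6 7 1 3 2)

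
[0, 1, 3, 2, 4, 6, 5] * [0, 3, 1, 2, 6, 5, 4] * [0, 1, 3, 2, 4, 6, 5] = [0, 2, 3, 1, 5, 4, 6]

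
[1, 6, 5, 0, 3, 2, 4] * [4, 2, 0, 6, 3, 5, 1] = [2, 1, 5, 4, 6, 0, 3]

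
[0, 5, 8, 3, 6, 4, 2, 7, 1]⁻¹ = [0, 8, 6, 3, 5, 1, 4, 7, 2]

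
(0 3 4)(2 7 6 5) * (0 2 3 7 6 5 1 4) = (0 7 5 3)(1 4 2 6)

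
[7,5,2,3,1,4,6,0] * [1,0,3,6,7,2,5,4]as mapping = [0→4,1→2,2→3,3→6,4→0,5→7,6→5,7→1]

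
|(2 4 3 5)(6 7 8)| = 12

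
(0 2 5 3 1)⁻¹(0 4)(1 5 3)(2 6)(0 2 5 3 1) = (0 3 1)(2 4)(5 6)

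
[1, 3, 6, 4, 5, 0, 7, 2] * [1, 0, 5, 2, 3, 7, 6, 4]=[0, 2, 6, 3, 7, 1, 4, 5]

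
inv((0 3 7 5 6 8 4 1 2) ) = (0 2 1 4 8 6 5 7 3) 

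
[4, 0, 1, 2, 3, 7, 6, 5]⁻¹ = [1, 2, 3, 4, 0, 7, 6, 5]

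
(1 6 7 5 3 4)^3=(1 5)(3 6)(4 7)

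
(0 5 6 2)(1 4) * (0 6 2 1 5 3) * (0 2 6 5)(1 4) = (0 3 2 5 6 4)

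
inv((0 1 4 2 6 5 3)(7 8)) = (0 3 5 6 2 4 1)(7 8)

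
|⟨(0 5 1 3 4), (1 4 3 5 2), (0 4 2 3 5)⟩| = 360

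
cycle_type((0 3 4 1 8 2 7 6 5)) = 9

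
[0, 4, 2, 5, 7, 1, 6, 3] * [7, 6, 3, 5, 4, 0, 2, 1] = [7, 4, 3, 0, 1, 6, 2, 5]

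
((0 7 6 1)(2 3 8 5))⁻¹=(0 1 6 7)(2 5 8 3)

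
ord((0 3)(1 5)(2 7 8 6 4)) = 10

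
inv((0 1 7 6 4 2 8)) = (0 8 2 4 6 7 1)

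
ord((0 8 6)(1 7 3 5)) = 12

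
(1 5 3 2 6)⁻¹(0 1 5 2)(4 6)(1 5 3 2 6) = (0 5 3 6)(1 4)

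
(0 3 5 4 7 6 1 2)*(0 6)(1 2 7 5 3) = (0 1 7)(2 6)(4 5)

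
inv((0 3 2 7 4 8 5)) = (0 5 8 4 7 2 3)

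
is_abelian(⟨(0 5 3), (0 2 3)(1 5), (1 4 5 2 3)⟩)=no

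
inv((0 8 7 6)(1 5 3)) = (0 6 7 8)(1 3 5)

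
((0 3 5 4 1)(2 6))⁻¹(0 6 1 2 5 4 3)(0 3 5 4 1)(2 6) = (0 6 4 1 5 3 2)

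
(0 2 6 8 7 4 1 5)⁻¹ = (0 5 1 4 7 8 6 2)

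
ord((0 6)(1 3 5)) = 6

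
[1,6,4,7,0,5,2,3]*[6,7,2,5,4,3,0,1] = [7,0,4,1,6,3,2,5]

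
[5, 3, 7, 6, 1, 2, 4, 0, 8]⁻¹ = [7, 4, 5, 1, 6, 0, 3, 2, 8]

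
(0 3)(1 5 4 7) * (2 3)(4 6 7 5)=(0 2 3)(1 4 5 6 7)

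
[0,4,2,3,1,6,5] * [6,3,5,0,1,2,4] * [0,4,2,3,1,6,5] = [5,4,6,0,3,1,2]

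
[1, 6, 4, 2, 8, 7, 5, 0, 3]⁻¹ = [7, 0, 3, 8, 2, 6, 1, 5, 4]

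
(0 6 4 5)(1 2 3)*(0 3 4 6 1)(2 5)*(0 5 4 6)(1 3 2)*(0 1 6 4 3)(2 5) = (1 3 2 4 6)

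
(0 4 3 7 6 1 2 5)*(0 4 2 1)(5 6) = (0 2 6)(3 7 5 4)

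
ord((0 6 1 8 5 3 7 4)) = 8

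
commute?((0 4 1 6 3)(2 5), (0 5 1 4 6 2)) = no:(0 4 1 6 3)(2 5) * (0 5 1 4 6 2) = (0 6 3 5)(1 2), (0 5 1 4 6 2) * (0 4 1 6 3)(2 5) = (0 2 4 3)(5 6)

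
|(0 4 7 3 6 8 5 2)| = 8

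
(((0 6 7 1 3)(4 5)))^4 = (0 3 1 7 6)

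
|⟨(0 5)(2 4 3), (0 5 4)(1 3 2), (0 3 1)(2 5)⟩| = 720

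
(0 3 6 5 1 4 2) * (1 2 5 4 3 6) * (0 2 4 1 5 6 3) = (0 3 5 4 6 1)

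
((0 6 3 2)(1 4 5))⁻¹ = (0 2 3 6)(1 5 4)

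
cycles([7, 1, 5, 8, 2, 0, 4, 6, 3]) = (0 7 6 4 2 5)(3 8)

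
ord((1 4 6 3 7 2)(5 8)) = 6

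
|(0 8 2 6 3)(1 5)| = 10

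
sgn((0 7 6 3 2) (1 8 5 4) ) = -1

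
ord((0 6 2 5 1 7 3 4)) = 8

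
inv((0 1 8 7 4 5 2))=(0 2 5 4 7 8 1)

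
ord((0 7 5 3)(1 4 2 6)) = 4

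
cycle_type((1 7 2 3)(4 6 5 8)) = 4^2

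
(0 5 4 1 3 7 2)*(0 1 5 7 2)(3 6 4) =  (0 7)(1 6 4 5 3 2)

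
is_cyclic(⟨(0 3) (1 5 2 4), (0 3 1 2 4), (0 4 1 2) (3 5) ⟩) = no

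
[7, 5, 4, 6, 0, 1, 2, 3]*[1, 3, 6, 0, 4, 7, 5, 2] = [2, 7, 4, 5, 1, 3, 6, 0]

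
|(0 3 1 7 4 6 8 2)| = 8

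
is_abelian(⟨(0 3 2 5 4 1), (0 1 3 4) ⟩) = no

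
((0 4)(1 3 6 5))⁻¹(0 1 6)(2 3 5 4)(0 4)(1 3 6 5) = (0 2 6 1)(3 5 4)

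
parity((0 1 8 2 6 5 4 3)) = odd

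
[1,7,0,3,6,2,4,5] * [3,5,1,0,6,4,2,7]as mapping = [0→5,1→7,2→3,3→0,4→2,5→1,6→6,7→4]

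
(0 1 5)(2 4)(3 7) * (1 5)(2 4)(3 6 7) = (0 5)(6 7)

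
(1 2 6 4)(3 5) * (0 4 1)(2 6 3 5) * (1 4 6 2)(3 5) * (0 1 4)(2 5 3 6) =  (0 2 3 4 1 5 6)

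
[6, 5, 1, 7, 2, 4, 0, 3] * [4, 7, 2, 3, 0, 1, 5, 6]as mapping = [0→5, 1→1, 2→7, 3→6, 4→2, 5→0, 6→4, 7→3]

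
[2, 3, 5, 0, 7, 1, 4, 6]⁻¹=[3, 5, 0, 1, 6, 2, 7, 4]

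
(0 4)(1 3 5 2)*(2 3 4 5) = (0 5 3 2 1 4)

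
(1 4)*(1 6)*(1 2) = (1 4 6 2)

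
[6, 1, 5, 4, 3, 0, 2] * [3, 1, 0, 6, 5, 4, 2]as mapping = [0→2, 1→1, 2→4, 3→5, 4→6, 5→3, 6→0]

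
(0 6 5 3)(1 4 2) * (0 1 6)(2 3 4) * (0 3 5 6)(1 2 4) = (0 3 2)(1 4 5)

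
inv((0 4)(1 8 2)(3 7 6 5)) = (0 4)(1 2 8)(3 5 6 7)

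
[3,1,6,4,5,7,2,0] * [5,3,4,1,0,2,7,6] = [1,3,7,0,2,6,4,5]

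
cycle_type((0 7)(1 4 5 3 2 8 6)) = 2.7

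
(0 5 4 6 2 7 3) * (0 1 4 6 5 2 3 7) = (0 2)(1 4 5 6 3)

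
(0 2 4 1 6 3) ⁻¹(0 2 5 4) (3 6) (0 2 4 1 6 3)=(0 3) (1 2 4 5) 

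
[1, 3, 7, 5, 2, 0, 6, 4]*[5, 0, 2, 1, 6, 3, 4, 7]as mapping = [0→0, 1→1, 2→7, 3→3, 4→2, 5→5, 6→4, 7→6]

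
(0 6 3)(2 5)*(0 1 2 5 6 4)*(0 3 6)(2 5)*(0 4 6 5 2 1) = (0 6 5 1 2 4 3)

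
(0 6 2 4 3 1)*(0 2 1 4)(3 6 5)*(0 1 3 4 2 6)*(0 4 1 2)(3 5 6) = (0 6 5 1 3)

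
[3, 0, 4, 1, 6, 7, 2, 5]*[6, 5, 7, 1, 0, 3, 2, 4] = [1, 6, 0, 5, 2, 4, 7, 3]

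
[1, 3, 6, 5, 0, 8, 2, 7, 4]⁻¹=[4, 0, 6, 1, 8, 3, 2, 7, 5]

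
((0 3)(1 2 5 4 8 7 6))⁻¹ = (0 3)(1 6 7 8 4 5 2)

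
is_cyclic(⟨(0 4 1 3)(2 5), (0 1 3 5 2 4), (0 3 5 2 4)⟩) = no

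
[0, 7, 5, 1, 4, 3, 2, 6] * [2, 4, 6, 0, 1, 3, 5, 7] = [2, 7, 3, 4, 1, 0, 6, 5]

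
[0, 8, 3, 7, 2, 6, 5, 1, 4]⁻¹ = [0, 7, 4, 2, 8, 6, 5, 3, 1]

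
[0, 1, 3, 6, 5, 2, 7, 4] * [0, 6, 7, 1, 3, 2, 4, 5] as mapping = [0→0, 1→6, 2→1, 3→4, 4→2, 5→7, 6→5, 7→3] 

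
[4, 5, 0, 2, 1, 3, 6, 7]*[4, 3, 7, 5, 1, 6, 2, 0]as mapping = [0→1, 1→6, 2→4, 3→7, 4→3, 5→5, 6→2, 7→0]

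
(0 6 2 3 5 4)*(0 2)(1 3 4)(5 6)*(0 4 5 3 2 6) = (0 3)(1 2 5)(4 6)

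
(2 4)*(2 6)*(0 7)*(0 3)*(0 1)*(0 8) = (0 7 3 1 8)(2 4 6)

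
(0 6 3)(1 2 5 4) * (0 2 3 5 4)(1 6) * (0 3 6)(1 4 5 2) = (0 4)(1 6 2 5 3)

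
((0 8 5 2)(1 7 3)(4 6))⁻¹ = (0 2 5 8)(1 3 7)(4 6)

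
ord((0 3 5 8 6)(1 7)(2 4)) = 10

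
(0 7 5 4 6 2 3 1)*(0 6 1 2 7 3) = (0 3 2)(1 6 7 5 4)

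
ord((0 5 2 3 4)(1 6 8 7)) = 20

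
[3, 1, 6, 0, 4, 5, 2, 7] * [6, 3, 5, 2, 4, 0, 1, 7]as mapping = [0→2, 1→3, 2→1, 3→6, 4→4, 5→0, 6→5, 7→7]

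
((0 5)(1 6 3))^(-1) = (0 5)(1 3 6)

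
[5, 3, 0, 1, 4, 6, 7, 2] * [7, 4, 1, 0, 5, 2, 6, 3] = [2, 0, 7, 4, 5, 6, 3, 1]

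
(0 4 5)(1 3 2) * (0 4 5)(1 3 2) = (0 5 4)(1 2 3)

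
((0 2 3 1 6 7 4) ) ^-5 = (0 3 6 4 2 1 7) 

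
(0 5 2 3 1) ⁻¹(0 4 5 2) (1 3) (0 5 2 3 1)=(0 1) (2 3 5 4) 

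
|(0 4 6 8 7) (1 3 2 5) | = 20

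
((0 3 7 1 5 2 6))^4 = (0 5 3 2 7 6 1)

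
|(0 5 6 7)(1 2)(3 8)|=4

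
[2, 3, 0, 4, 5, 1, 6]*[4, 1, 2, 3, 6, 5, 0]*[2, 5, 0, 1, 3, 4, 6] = [0, 1, 3, 6, 4, 5, 2]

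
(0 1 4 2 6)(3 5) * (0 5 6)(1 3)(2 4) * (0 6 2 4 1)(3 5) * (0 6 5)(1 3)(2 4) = (1 2 5 6)(3 4)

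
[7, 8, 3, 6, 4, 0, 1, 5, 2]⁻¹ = [5, 6, 8, 2, 4, 7, 3, 0, 1]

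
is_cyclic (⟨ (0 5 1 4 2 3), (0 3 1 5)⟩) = no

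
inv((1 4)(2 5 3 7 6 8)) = (1 4)(2 8 6 7 3 5)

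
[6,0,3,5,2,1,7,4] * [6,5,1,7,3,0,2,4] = [2,6,7,0,1,5,4,3]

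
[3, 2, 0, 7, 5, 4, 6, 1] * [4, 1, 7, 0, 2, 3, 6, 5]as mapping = [0→0, 1→7, 2→4, 3→5, 4→3, 5→2, 6→6, 7→1]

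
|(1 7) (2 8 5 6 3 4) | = 6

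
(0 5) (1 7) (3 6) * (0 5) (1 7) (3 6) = () 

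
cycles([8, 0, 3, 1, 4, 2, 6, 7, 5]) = (0 8 5 2 3 1)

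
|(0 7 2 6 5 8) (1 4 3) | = 6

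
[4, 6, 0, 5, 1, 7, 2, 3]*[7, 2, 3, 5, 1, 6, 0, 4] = [1, 0, 7, 6, 2, 4, 3, 5]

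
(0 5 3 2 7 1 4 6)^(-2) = (0 4 7 3)(1 2 5 6)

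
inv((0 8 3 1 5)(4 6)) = (0 5 1 3 8)(4 6)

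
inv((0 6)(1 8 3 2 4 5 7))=(0 6)(1 7 5 4 2 3 8)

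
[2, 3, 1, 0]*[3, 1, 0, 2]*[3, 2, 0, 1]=[3, 0, 2, 1]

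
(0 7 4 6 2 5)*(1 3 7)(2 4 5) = (0 1 3 7 5)(4 6)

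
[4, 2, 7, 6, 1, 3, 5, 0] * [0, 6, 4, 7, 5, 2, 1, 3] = [5, 4, 3, 1, 6, 7, 2, 0]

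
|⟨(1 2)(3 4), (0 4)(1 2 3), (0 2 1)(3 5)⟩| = 720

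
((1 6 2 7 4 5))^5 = (1 5 4 7 2 6)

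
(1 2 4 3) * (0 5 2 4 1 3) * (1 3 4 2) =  (0 5 1 2 3 4) 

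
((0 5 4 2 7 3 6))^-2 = (0 3 2 5 6 7 4)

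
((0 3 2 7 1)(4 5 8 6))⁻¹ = (0 1 7 2 3)(4 6 8 5)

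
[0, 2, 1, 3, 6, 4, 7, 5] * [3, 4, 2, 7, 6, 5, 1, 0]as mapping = [0→3, 1→2, 2→4, 3→7, 4→1, 5→6, 6→0, 7→5]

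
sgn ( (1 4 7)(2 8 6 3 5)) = 1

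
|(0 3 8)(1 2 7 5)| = 12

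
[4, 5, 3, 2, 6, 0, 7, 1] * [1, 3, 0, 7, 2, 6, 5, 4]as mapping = [0→2, 1→6, 2→7, 3→0, 4→5, 5→1, 6→4, 7→3]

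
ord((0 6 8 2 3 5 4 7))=8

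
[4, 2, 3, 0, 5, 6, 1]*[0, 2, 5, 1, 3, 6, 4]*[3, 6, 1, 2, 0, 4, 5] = [2, 4, 6, 3, 5, 0, 1]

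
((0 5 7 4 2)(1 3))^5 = (1 3)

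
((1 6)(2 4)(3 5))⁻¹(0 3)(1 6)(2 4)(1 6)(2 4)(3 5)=(0 5)(1 6)(2 4)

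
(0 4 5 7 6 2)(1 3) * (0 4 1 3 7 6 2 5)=(0 1 7 2 4)(5 6)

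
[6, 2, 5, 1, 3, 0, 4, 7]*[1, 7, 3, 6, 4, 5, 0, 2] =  [0, 3, 5, 7, 6, 1, 4, 2]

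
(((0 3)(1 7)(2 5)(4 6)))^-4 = ()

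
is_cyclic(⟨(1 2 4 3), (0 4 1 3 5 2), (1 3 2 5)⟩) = no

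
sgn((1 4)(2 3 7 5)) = 1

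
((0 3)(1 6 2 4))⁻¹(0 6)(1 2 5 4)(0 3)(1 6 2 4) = (1 6 4 5)(2 3)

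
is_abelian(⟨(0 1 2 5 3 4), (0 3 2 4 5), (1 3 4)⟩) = no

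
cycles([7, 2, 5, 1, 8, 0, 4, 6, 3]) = (0 7 6 4 8 3 1 2 5)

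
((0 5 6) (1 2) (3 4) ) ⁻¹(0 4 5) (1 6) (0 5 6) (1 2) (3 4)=(0 2) (3 6 5) 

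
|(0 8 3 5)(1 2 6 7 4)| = 20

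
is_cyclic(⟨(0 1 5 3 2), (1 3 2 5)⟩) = no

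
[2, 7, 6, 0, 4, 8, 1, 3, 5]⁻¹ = [3, 6, 0, 7, 4, 8, 2, 1, 5]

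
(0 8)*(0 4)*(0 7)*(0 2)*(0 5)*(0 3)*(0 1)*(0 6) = (0 8 4 7 2 5 3 1 6)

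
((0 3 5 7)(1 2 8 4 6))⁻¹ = (0 7 5 3)(1 6 4 8 2)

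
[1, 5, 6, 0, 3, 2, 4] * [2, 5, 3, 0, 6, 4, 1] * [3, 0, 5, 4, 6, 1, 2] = [1, 6, 0, 5, 3, 4, 2]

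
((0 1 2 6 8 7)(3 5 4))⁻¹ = (0 7 8 6 2 1)(3 4 5)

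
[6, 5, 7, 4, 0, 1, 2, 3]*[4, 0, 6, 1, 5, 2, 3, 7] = [3, 2, 7, 5, 4, 0, 6, 1]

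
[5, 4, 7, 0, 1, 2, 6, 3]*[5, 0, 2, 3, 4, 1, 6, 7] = [1, 4, 7, 5, 0, 2, 6, 3]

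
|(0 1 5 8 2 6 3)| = 7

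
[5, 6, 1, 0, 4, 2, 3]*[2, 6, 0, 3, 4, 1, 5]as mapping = [0→1, 1→5, 2→6, 3→2, 4→4, 5→0, 6→3]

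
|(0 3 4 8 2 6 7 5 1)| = 9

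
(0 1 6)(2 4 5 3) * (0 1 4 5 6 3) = (0 4 6 1 3 2 5)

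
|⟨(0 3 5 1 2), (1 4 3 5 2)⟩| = 360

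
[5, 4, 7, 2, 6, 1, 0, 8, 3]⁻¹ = [6, 5, 3, 8, 1, 0, 4, 2, 7]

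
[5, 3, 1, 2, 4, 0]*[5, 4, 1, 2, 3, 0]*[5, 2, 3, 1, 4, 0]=[5, 3, 4, 2, 1, 0] 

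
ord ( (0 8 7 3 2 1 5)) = 7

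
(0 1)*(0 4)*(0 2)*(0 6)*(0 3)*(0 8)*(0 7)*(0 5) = (0 1 4 2 6 3 8 7 5)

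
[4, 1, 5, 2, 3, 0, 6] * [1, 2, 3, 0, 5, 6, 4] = [5, 2, 6, 3, 0, 1, 4]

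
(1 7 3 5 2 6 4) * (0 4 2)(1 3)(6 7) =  (0 4 3 5)(1 6 2 7)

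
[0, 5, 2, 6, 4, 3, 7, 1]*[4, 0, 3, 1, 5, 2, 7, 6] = [4, 2, 3, 7, 5, 1, 6, 0]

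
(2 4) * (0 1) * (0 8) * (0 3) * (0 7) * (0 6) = (0 1 8 3 7 6)(2 4)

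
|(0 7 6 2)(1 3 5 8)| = 4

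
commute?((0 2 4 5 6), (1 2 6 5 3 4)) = no:(0 2 4 5 6)*(1 2 6 5 3 4) = (0 6)(1 2)(3 4), (1 2 6 5 3 4)*(0 2 4 5 6) = (0 2)(1 4)(3 5)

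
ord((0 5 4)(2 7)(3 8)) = 6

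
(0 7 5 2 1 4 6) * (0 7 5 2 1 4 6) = (0 5 1 6 7 2 4)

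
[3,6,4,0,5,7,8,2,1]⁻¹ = [3,8,7,0,2,4,1,5,6]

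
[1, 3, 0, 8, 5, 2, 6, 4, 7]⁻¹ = [2, 0, 5, 1, 7, 4, 6, 8, 3]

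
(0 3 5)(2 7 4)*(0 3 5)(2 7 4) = (0 5 3)(2 4 7)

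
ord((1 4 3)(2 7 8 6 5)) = 15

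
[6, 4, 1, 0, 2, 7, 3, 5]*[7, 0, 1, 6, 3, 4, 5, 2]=[5, 3, 0, 7, 1, 2, 6, 4]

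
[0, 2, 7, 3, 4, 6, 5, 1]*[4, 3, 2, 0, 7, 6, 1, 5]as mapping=[0→4, 1→2, 2→5, 3→0, 4→7, 5→1, 6→6, 7→3]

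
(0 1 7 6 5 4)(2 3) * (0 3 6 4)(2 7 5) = (0 1 5)(2 6)(3 7 4)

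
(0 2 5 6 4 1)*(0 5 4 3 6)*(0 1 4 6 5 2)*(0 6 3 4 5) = (0 6 4 5 1 2 3)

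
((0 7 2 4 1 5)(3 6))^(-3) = (0 4)(1 7)(2 5)(3 6)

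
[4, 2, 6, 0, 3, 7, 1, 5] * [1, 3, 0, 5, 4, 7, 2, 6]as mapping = [0→4, 1→0, 2→2, 3→1, 4→5, 5→6, 6→3, 7→7]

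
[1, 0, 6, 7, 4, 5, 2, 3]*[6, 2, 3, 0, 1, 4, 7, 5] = [2, 6, 7, 5, 1, 4, 3, 0]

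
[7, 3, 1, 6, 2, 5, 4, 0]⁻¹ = [7, 2, 4, 1, 6, 5, 3, 0]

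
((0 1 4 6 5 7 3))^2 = (0 4 5 3 1 6 7)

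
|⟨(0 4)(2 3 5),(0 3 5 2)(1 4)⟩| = 720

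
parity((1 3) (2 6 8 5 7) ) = odd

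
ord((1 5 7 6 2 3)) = 6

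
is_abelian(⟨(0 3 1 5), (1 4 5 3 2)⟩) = no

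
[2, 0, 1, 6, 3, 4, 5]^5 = [1, 2, 0, 6, 3, 4, 5]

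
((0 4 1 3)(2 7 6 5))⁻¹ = (0 3 1 4)(2 5 6 7)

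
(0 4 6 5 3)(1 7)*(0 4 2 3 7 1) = (0 2 3 4 6 5 7)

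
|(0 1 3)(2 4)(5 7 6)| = 6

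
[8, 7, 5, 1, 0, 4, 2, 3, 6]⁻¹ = [4, 3, 6, 7, 5, 2, 8, 1, 0]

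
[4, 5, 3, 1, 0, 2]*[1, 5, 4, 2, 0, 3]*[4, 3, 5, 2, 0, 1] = [4, 2, 5, 1, 3, 0]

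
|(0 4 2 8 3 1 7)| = 7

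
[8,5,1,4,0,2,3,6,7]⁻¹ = [4,2,5,6,3,1,7,8,0]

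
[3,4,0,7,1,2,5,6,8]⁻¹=[2,4,5,0,1,6,7,3,8]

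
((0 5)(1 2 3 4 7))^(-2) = (1 4 2 7 3)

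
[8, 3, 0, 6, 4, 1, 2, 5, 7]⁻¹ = [2, 5, 6, 1, 4, 7, 3, 8, 0]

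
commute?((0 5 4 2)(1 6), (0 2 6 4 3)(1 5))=no:(0 5 4 2)(1 6)*(0 2 6 4 3)(1 5)=(0 1 4 6 5 3), (0 2 6 4 3)(1 5)*(0 5 4 2)(1 6)=(1 4 3 5 6 2)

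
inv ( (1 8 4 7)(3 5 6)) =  (1 7 4 8)(3 6 5)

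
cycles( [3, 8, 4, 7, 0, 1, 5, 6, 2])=(0 3 7 6 5 1 8 2 4)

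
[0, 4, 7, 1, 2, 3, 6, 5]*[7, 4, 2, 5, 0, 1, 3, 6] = [7, 0, 6, 4, 2, 5, 3, 1]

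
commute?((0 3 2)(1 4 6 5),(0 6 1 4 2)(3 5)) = no:(0 3 2)(1 4 6 5)*(0 6 1 4 2)(3 5) = (0 5 4 1 2 6 3),(0 6 1 4 2)(3 5)*(0 3 2)(1 4 6 5) = (0 5 2 3 1 6 4)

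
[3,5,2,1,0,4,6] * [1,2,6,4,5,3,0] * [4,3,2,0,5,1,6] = [5,0,6,2,3,1,4]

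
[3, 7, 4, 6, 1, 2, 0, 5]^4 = [3, 4, 5, 6, 2, 7, 0, 1]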